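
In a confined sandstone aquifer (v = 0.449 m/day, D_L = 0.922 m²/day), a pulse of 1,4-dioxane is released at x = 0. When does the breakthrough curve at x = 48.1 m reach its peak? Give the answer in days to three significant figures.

103 days

For the 1D instantaneous-source solution, setting ∂C/∂t = 0 at fixed x gives v²t² + 2Dt − x² = 0, so t = (√(D² + v²x²) − D)/v².
√(D² + v²x²) = √(0.922² + 0.449² × 48.1²) = 21.62; v² = 0.201601.
t = (21.62 − 0.922)/0.201601 = 103 days (vs. the pure-advection estimate x/v = 107 d).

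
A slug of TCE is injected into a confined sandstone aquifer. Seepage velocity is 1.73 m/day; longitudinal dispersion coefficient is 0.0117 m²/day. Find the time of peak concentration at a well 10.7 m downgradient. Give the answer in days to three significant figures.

6.18 days

For the 1D instantaneous-source solution, setting ∂C/∂t = 0 at fixed x gives v²t² + 2Dt − x² = 0, so t = (√(D² + v²x²) − D)/v².
√(D² + v²x²) = √(0.0117² + 1.73² × 10.7²) = 18.51; v² = 2.9929.
t = (18.51 − 0.0117)/2.9929 = 6.18 days (vs. the pure-advection estimate x/v = 6.18 d).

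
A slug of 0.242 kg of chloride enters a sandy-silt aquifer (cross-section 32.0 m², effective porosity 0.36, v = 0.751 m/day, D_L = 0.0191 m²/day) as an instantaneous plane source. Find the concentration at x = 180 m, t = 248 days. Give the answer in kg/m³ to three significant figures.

0.000347 kg/m³

For an instantaneous plane source, C(x,t) = M/(n_e·A·√(4πDt)) · exp(−(x−vt)²/(4Dt)), with n_e·A the pore (flow) area.
Plume center vt = 0.751 × 248 = 186.248 m, so the well at 180 m is 6.248 m upgradient of the peak.
√(4πDt) = 7.715 m, giving peak height M/(n_e·A·√(4πDt)) = 0.242/(0.36 × 32.0 × 7.715) = 0.002723 kg/m³.
(x−vt)²/(4Dt) = (-6.248)²/(4 × 0.0191 × 248) = 2.060; exp(−2.060) = 0.1275.
C = 0.002723 × 0.1275 = 0.000347 kg/m³.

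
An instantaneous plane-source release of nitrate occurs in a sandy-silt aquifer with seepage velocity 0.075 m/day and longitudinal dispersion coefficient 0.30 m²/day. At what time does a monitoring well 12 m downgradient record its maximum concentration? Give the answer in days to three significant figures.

115 days

For the 1D instantaneous-source solution, setting ∂C/∂t = 0 at fixed x gives v²t² + 2Dt − x² = 0, so t = (√(D² + v²x²) − D)/v².
√(D² + v²x²) = √(0.30² + 0.075² × 12²) = 0.9487; v² = 0.005625.
t = (0.9487 − 0.30)/0.005625 = 115 days (vs. the pure-advection estimate x/v = 160 d).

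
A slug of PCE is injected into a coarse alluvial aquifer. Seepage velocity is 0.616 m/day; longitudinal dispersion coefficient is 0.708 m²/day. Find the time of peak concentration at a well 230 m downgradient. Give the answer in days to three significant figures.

372 days

For the 1D instantaneous-source solution, setting ∂C/∂t = 0 at fixed x gives v²t² + 2Dt − x² = 0, so t = (√(D² + v²x²) − D)/v².
√(D² + v²x²) = √(0.708² + 0.616² × 230²) = 141.7; v² = 0.379456.
t = (141.7 − 0.708)/0.379456 = 372 days (vs. the pure-advection estimate x/v = 373 d).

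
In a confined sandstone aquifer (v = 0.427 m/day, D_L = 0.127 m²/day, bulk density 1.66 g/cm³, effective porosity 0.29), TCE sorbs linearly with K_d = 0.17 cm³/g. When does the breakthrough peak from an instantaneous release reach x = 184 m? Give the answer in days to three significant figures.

849 days

Retardation factor R = 1 + ρ_b·K_d/n = 1 + 1.66 × 0.17/0.29 = 1.973.
Sorption retards both mechanisms: v_R = v/R = 0.2164 m/day, D_R = D/R = 0.06437 m²/day.
Peak time from v_R²t² + 2D_R t − x² = 0: t = (√(D_R² + v_R²x²) − D_R)/v_R².
√(D_R² + v_R²x²) = √(0.06437² + 0.2164² × 184²) = 39.82; v_R² = 0.04683.
t = (39.82 − 0.06437)/0.04683 = 849 days.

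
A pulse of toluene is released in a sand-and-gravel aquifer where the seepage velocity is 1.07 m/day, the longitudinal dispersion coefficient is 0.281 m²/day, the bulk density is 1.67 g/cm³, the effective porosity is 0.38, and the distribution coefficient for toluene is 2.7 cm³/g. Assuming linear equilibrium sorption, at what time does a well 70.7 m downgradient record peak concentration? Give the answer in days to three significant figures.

Retardation factor R = 1 + ρ_b·K_d/n = 1 + 1.67 × 2.7/0.38 = 12.87.
Sorption retards both mechanisms: v_R = v/R = 0.08314 m/day, D_R = D/R = 0.02183 m²/day.
Peak time from v_R²t² + 2D_R t − x² = 0: t = (√(D_R² + v_R²x²) − D_R)/v_R².
√(D_R² + v_R²x²) = √(0.02183² + 0.08314² × 70.7²) = 5.878; v_R² = 0.006912.
t = (5.878 − 0.02183)/0.006912 = 847 days.

847 days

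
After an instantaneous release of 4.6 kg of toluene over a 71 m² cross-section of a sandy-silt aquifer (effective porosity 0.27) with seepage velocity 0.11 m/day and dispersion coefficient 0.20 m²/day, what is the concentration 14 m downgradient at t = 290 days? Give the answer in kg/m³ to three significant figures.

0.00223 kg/m³

For an instantaneous plane source, C(x,t) = M/(n_e·A·√(4πDt)) · exp(−(x−vt)²/(4Dt)), with n_e·A the pore (flow) area.
Plume center vt = 0.11 × 290 = 31.9 m, so the well at 14 m is 17.9 m upgradient of the peak.
√(4πDt) = 27.00 m, giving peak height M/(n_e·A·√(4πDt)) = 4.6/(0.27 × 71 × 27.00) = 0.008887 kg/m³.
(x−vt)²/(4Dt) = (-17.9)²/(4 × 0.20 × 290) = 1.381; exp(−1.381) = 0.2513.
C = 0.008887 × 0.2513 = 0.00223 kg/m³.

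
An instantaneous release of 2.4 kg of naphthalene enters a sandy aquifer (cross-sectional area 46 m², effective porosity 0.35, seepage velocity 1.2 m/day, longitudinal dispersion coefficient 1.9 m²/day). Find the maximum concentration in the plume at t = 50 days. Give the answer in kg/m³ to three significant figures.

The peak of an instantaneous 1D plume sits at x = vt; there the Gaussian factor is 1 and C_max = M/(n_e·A·√(4πDt)), where n_e·A is the pore area the mass is dissolved in.
√(4πDt) = √(4π × 1.9 × 50) = 34.55 m, so C_max = 2.4/(0.35 × 46 × 34.55) = 0.00431 kg/m³.

0.00431 kg/m³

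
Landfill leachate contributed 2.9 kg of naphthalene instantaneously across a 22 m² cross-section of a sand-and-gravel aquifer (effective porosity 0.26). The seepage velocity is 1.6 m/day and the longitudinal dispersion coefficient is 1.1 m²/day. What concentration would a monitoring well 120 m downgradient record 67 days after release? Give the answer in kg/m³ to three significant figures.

0.00956 kg/m³

For an instantaneous plane source, C(x,t) = M/(n_e·A·√(4πDt)) · exp(−(x−vt)²/(4Dt)), with n_e·A the pore (flow) area.
Plume center vt = 1.6 × 67 = 107.2 m, so the well at 120 m is 12.8 m downgradient of the peak.
√(4πDt) = 30.43 m, giving peak height M/(n_e·A·√(4πDt)) = 2.9/(0.26 × 22 × 30.43) = 0.01666 kg/m³.
(x−vt)²/(4Dt) = (12.8)²/(4 × 1.1 × 67) = 0.5558; exp(−0.5558) = 0.5736.
C = 0.01666 × 0.5736 = 0.00956 kg/m³.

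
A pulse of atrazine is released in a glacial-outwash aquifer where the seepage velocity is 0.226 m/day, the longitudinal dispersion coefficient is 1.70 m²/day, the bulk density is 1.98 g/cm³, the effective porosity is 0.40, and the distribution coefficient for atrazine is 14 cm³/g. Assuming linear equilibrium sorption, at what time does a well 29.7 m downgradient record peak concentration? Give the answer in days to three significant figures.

7190 days

Retardation factor R = 1 + ρ_b·K_d/n = 1 + 1.98 × 14/0.40 = 70.30.
Sorption retards both mechanisms: v_R = v/R = 0.003215 m/day, D_R = D/R = 0.02418 m²/day.
Peak time from v_R²t² + 2D_R t − x² = 0: t = (√(D_R² + v_R²x²) − D_R)/v_R².
√(D_R² + v_R²x²) = √(0.02418² + 0.003215² × 29.7²) = 0.09850; v_R² = 1.034e-05.
t = (0.09850 − 0.02418)/1.034e-05 = 7190 days.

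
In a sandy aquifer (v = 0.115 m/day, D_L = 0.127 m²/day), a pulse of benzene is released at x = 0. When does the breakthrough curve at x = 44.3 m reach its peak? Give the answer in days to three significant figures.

376 days

For the 1D instantaneous-source solution, setting ∂C/∂t = 0 at fixed x gives v²t² + 2Dt − x² = 0, so t = (√(D² + v²x²) − D)/v².
√(D² + v²x²) = √(0.127² + 0.115² × 44.3²) = 5.096; v² = 0.013225.
t = (5.096 − 0.127)/0.013225 = 376 days (vs. the pure-advection estimate x/v = 385 d).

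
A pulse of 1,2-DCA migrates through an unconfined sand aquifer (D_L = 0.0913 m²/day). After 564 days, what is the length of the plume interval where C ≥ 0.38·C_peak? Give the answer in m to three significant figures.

The plume is Gaussian with σ = √(2Dt) = √(2 × 0.0913 × 564) = 10.15 m.
C/C_peak = exp(−Δx²/(2σ²)) = 0.38 ⇒ Δx = σ·√(−2 ln 0.38) = 10.15 × 1.391 = 14.12 m.
Width = 2Δx = 28.2 m.

28.2 m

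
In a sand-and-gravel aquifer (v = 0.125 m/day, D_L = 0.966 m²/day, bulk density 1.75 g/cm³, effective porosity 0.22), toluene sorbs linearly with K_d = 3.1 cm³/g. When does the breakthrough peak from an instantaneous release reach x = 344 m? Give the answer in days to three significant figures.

69000 days

Retardation factor R = 1 + ρ_b·K_d/n = 1 + 1.75 × 3.1/0.22 = 25.66.
Sorption retards both mechanisms: v_R = v/R = 0.004871 m/day, D_R = D/R = 0.03765 m²/day.
Peak time from v_R²t² + 2D_R t − x² = 0: t = (√(D_R² + v_R²x²) − D_R)/v_R².
√(D_R² + v_R²x²) = √(0.03765² + 0.004871² × 344²) = 1.676; v_R² = 2.373e-05.
t = (1.676 − 0.03765)/2.373e-05 = 69000 days.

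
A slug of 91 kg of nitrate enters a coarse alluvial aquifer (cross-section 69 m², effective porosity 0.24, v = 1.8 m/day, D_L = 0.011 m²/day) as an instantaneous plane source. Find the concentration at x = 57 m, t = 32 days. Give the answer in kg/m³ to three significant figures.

2.02 kg/m³

For an instantaneous plane source, C(x,t) = M/(n_e·A·√(4πDt)) · exp(−(x−vt)²/(4Dt)), with n_e·A the pore (flow) area.
Plume center vt = 1.8 × 32 = 57.6 m, so the well at 57 m is 0.6 m upgradient of the peak.
√(4πDt) = 2.103 m, giving peak height M/(n_e·A·√(4πDt)) = 91/(0.24 × 69 × 2.103) = 2.613 kg/m³.
(x−vt)²/(4Dt) = (-0.6)²/(4 × 0.011 × 32) = 0.2557; exp(−0.2557) = 0.7744.
C = 2.613 × 0.7744 = 2.02 kg/m³.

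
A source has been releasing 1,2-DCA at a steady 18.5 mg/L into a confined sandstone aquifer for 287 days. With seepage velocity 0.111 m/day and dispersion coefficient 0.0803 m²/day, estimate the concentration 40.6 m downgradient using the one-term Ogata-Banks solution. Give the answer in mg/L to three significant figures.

For a continuous step input, C/C₀ ≈ ½·erfc((x−vt)/(2√(Dt))).
vt = 0.111 × 287 = 31.857 m and 2√(Dt) = 2√(0.0803 × 287) = 9.601 m.
Argument (x−vt)/(2√(Dt)) = (40.6 − 31.857)/9.601 = 0.9106; ½·erfc(0.9106) = 0.09891.
C = 18.5 × 0.09891 = 1.83 mg/L.

1.83 mg/L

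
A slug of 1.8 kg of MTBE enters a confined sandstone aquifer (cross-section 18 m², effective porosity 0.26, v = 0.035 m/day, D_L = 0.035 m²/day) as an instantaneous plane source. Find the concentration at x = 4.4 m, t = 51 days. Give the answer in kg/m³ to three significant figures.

For an instantaneous plane source, C(x,t) = M/(n_e·A·√(4πDt)) · exp(−(x−vt)²/(4Dt)), with n_e·A the pore (flow) area.
Plume center vt = 0.035 × 51 = 1.785 m, so the well at 4.4 m is 2.615 m downgradient of the peak.
√(4πDt) = 4.736 m, giving peak height M/(n_e·A·√(4πDt)) = 1.8/(0.26 × 18 × 4.736) = 0.08121 kg/m³.
(x−vt)²/(4Dt) = (2.615)²/(4 × 0.035 × 51) = 0.9577; exp(−0.9577) = 0.3838.
C = 0.08121 × 0.3838 = 0.0312 kg/m³.

0.0312 kg/m³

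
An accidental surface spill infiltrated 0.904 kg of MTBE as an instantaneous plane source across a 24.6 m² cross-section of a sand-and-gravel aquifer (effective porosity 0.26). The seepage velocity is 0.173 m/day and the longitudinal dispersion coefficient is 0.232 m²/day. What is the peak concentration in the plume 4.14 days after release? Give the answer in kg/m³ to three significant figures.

The peak of an instantaneous 1D plume sits at x = vt; there the Gaussian factor is 1 and C_max = M/(n_e·A·√(4πDt)), where n_e·A is the pore area the mass is dissolved in.
√(4πDt) = √(4π × 0.232 × 4.14) = 3.474 m, so C_max = 0.904/(0.26 × 24.6 × 3.474) = 0.0407 kg/m³.

0.0407 kg/m³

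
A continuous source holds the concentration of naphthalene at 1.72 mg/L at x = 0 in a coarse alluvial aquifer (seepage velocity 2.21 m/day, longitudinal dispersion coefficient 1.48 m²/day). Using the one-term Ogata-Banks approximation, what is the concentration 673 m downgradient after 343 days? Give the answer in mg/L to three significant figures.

1.71 mg/L

For a continuous step input, C/C₀ ≈ ½·erfc((x−vt)/(2√(Dt))).
vt = 2.21 × 343 = 758.03 m and 2√(Dt) = 2√(1.48 × 343) = 45.06 m.
Argument (x−vt)/(2√(Dt)) = (673 − 758.03)/45.06 = -1.887; ½·erfc(-1.887) = 0.9962.
C = 1.72 × 0.9962 = 1.71 mg/L.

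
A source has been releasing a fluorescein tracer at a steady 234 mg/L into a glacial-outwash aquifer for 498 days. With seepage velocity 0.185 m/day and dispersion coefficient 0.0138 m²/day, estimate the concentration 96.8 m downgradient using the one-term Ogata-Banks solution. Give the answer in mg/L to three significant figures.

24.3 mg/L

For a continuous step input, C/C₀ ≈ ½·erfc((x−vt)/(2√(Dt))).
vt = 0.185 × 498 = 92.13 m and 2√(Dt) = 2√(0.0138 × 498) = 5.243 m.
Argument (x−vt)/(2√(Dt)) = (96.8 − 92.13)/5.243 = 0.8907; ½·erfc(0.8907) = 0.1039.
C = 234 × 0.1039 = 24.3 mg/L.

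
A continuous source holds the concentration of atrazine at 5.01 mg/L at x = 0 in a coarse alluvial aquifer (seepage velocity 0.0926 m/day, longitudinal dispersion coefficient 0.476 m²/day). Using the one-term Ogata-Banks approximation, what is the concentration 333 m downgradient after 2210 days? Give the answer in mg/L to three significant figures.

For a continuous step input, C/C₀ ≈ ½·erfc((x−vt)/(2√(Dt))).
vt = 0.0926 × 2210 = 204.646 m and 2√(Dt) = 2√(0.476 × 2210) = 64.87 m.
Argument (x−vt)/(2√(Dt)) = (333 − 204.646)/64.87 = 1.979; ½·erfc(1.979) = 0.002565.
C = 5.01 × 0.002565 = 0.0129 mg/L.

0.0129 mg/L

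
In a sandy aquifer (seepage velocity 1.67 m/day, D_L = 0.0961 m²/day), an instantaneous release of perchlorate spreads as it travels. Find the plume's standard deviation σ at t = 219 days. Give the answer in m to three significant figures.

6.49 m

Dispersive spreading gives a Gaussian with σ² = 2Dt; advection only shifts the center.
σ = √(2 × 0.0961 × 219) = 6.49 m.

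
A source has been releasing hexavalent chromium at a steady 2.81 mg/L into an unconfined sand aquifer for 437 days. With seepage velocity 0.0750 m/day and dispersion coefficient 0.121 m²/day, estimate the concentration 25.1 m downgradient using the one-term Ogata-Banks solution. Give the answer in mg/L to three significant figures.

2.17 mg/L

For a continuous step input, C/C₀ ≈ ½·erfc((x−vt)/(2√(Dt))).
vt = 0.0750 × 437 = 32.775 m and 2√(Dt) = 2√(0.121 × 437) = 14.54 m.
Argument (x−vt)/(2√(Dt)) = (25.1 − 32.775)/14.54 = -0.5279; ½·erfc(-0.5279) = 0.7723.
C = 2.81 × 0.7723 = 2.17 mg/L.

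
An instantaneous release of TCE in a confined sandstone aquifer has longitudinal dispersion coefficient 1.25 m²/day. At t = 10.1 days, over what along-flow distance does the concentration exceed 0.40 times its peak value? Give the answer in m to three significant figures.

13.6 m

The plume is Gaussian with σ = √(2Dt) = √(2 × 1.25 × 10.1) = 5.025 m.
C/C_peak = exp(−Δx²/(2σ²)) = 0.40 ⇒ Δx = σ·√(−2 ln 0.40) = 5.025 × 1.354 = 6.804 m.
Width = 2Δx = 13.6 m.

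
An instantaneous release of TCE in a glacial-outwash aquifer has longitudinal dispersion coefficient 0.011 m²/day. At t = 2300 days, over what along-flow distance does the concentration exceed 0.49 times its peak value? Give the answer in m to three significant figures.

The plume is Gaussian with σ = √(2Dt) = √(2 × 0.011 × 2300) = 7.113 m.
C/C_peak = exp(−Δx²/(2σ²)) = 0.49 ⇒ Δx = σ·√(−2 ln 0.49) = 7.113 × 1.194 = 8.493 m.
Width = 2Δx = 17.0 m.

17.0 m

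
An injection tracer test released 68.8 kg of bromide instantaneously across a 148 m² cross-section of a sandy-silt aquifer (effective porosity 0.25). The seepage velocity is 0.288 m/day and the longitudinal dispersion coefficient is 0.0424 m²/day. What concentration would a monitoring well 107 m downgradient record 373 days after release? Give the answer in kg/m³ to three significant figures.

For an instantaneous plane source, C(x,t) = M/(n_e·A·√(4πDt)) · exp(−(x−vt)²/(4Dt)), with n_e·A the pore (flow) area.
Plume center vt = 0.288 × 373 = 107.424 m, so the well at 107 m is 0.424 m upgradient of the peak.
√(4πDt) = 14.10 m, giving peak height M/(n_e·A·√(4πDt)) = 68.8/(0.25 × 148 × 14.10) = 0.1319 kg/m³.
(x−vt)²/(4Dt) = (-0.424)²/(4 × 0.0424 × 373) = 0.002842; exp(−0.002842) = 0.9972.
C = 0.1319 × 0.9972 = 0.132 kg/m³.

0.132 kg/m³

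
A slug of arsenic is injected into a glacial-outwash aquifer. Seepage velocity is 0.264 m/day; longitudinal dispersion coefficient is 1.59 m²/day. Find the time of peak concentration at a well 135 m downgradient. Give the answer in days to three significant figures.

For the 1D instantaneous-source solution, setting ∂C/∂t = 0 at fixed x gives v²t² + 2Dt − x² = 0, so t = (√(D² + v²x²) − D)/v².
√(D² + v²x²) = √(1.59² + 0.264² × 135²) = 35.68; v² = 0.069696.
t = (35.68 − 1.59)/0.069696 = 489 days (vs. the pure-advection estimate x/v = 511 d).

489 days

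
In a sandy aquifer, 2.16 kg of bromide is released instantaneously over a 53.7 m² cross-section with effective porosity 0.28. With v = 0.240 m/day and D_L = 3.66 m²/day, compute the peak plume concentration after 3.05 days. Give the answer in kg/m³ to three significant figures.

The peak of an instantaneous 1D plume sits at x = vt; there the Gaussian factor is 1 and C_max = M/(n_e·A·√(4πDt)), where n_e·A is the pore area the mass is dissolved in.
√(4πDt) = √(4π × 3.66 × 3.05) = 11.84 m, so C_max = 2.16/(0.28 × 53.7 × 11.84) = 0.0121 kg/m³.

0.0121 kg/m³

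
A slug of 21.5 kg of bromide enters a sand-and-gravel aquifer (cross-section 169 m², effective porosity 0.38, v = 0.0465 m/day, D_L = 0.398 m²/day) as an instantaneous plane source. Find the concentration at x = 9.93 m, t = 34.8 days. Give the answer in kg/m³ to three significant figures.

0.00729 kg/m³

For an instantaneous plane source, C(x,t) = M/(n_e·A·√(4πDt)) · exp(−(x−vt)²/(4Dt)), with n_e·A the pore (flow) area.
Plume center vt = 0.0465 × 34.8 = 1.6182 m, so the well at 9.93 m is 8.3118 m downgradient of the peak.
√(4πDt) = 13.19 m, giving peak height M/(n_e·A·√(4πDt)) = 21.5/(0.38 × 169 × 13.19) = 0.02538 kg/m³.
(x−vt)²/(4Dt) = (8.3118)²/(4 × 0.398 × 34.8) = 1.247; exp(−1.247) = 0.2874.
C = 0.02538 × 0.2874 = 0.00729 kg/m³.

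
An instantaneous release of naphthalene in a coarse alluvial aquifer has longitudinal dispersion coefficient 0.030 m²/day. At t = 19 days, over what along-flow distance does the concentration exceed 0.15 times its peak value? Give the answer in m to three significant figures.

4.16 m

The plume is Gaussian with σ = √(2Dt) = √(2 × 0.030 × 19) = 1.068 m.
C/C_peak = exp(−Δx²/(2σ²)) = 0.15 ⇒ Δx = σ·√(−2 ln 0.15) = 1.068 × 1.948 = 2.080 m.
Width = 2Δx = 4.16 m.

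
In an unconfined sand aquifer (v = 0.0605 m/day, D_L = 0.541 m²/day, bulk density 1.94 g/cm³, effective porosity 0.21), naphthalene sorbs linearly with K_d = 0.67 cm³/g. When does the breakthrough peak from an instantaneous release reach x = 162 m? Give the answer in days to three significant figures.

Retardation factor R = 1 + ρ_b·K_d/n = 1 + 1.94 × 0.67/0.21 = 7.190.
Sorption retards both mechanisms: v_R = v/R = 0.008414 m/day, D_R = D/R = 0.07524 m²/day.
Peak time from v_R²t² + 2D_R t − x² = 0: t = (√(D_R² + v_R²x²) − D_R)/v_R².
√(D_R² + v_R²x²) = √(0.07524² + 0.008414² × 162²) = 1.365; v_R² = 7.080e-05.
t = (1.365 − 0.07524)/7.080e-05 = 18200 days.

18200 days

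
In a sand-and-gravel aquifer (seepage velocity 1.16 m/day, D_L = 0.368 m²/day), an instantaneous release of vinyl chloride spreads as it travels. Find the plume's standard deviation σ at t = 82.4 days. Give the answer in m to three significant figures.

7.79 m

Dispersive spreading gives a Gaussian with σ² = 2Dt; advection only shifts the center.
σ = √(2 × 0.368 × 82.4) = 7.79 m.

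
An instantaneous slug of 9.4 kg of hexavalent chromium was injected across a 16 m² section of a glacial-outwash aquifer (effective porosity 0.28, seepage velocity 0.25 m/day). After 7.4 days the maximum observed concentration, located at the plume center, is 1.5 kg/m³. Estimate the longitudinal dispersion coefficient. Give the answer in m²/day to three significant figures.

0.0210 m²/day

At the plume center C_max = M/(n_e·A·√(4πDt)), so D = M²/(4πt·(n_e·A·C_max)²).
n_e·A·C_max = 0.28 × 16 × 1.5 = 6.720 kg/m.
D = 9.4²/(4π × 7.4 × 6.720²) = 0.0210 m²/day.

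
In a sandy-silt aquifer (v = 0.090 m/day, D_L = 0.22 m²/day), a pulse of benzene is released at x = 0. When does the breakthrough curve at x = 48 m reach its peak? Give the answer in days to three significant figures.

507 days

For the 1D instantaneous-source solution, setting ∂C/∂t = 0 at fixed x gives v²t² + 2Dt − x² = 0, so t = (√(D² + v²x²) − D)/v².
√(D² + v²x²) = √(0.22² + 0.090² × 48²) = 4.326; v² = 0.0081.
t = (4.326 − 0.22)/0.0081 = 507 days (vs. the pure-advection estimate x/v = 533 d).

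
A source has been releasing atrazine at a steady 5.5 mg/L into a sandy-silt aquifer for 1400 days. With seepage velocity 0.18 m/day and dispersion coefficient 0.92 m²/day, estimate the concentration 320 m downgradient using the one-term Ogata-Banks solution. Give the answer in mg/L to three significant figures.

For a continuous step input, C/C₀ ≈ ½·erfc((x−vt)/(2√(Dt))).
vt = 0.18 × 1400 = 252 m and 2√(Dt) = 2√(0.92 × 1400) = 71.78 m.
Argument (x−vt)/(2√(Dt)) = (320 − 252)/71.78 = 0.9473; ½·erfc(0.9473) = 0.09017.
C = 5.5 × 0.09017 = 0.496 mg/L.

0.496 mg/L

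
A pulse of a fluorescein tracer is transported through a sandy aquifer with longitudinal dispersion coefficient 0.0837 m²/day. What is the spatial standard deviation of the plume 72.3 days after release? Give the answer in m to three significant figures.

Dispersive spreading gives a Gaussian with σ² = 2Dt; advection only shifts the center.
σ = √(2 × 0.0837 × 72.3) = 3.48 m.

3.48 m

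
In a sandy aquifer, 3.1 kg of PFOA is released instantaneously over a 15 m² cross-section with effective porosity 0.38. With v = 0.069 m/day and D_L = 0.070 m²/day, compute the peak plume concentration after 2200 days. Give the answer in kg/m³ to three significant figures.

The peak of an instantaneous 1D plume sits at x = vt; there the Gaussian factor is 1 and C_max = M/(n_e·A·√(4πDt)), where n_e·A is the pore area the mass is dissolved in.
√(4πDt) = √(4π × 0.070 × 2200) = 43.99 m, so C_max = 3.1/(0.38 × 15 × 43.99) = 0.0124 kg/m³.

0.0124 kg/m³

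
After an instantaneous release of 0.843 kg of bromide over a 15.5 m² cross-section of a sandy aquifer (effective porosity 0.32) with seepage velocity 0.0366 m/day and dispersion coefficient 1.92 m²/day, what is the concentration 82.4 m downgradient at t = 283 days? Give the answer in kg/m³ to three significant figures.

For an instantaneous plane source, C(x,t) = M/(n_e·A·√(4πDt)) · exp(−(x−vt)²/(4Dt)), with n_e·A the pore (flow) area.
Plume center vt = 0.0366 × 283 = 10.3578 m, so the well at 82.4 m is 72.0422 m downgradient of the peak.
√(4πDt) = 82.63 m, giving peak height M/(n_e·A·√(4πDt)) = 0.843/(0.32 × 15.5 × 82.63) = 0.002057 kg/m³.
(x−vt)²/(4Dt) = (72.0422)²/(4 × 1.92 × 283) = 2.388; exp(−2.388) = 0.09181.
C = 0.002057 × 0.09181 = 0.000189 kg/m³.

0.000189 kg/m³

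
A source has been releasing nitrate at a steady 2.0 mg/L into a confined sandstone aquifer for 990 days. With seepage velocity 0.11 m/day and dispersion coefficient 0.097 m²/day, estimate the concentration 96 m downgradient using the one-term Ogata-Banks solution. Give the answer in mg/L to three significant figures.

1.65 mg/L

For a continuous step input, C/C₀ ≈ ½·erfc((x−vt)/(2√(Dt))).
vt = 0.11 × 990 = 108.9 m and 2√(Dt) = 2√(0.097 × 990) = 19.60 m.
Argument (x−vt)/(2√(Dt)) = (96 − 108.9)/19.60 = -0.6582; ½·erfc(-0.6582) = 0.8240.
C = 2.0 × 0.8240 = 1.65 mg/L.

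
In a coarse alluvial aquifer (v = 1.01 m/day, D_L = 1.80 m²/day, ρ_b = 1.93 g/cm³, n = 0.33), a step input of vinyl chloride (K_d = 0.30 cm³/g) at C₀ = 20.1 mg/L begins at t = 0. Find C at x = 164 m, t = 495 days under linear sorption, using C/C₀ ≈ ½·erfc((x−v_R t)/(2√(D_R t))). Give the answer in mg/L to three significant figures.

15.2 mg/L

Retardation factor R = 1 + ρ_b·K_d/n = 1 + 1.93 × 0.30/0.33 = 2.755.
Sorption retards both mechanisms: v_R = v/R = 0.3666 m/day, D_R = D/R = 0.6534 m²/day.
v_R·t = 0.3666 × 495 = 181.467 m; 2√(D_R t) = 35.97 m; argument = (164 − 181.467)/35.97 = -0.4856.
C = C₀ × ½·erfc(-0.4856) = 20.1 × 0.7539 = 15.2 mg/L.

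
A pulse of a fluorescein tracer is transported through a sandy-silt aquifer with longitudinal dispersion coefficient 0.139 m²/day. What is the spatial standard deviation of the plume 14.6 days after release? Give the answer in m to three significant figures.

2.01 m

Dispersive spreading gives a Gaussian with σ² = 2Dt; advection only shifts the center.
σ = √(2 × 0.139 × 14.6) = 2.01 m.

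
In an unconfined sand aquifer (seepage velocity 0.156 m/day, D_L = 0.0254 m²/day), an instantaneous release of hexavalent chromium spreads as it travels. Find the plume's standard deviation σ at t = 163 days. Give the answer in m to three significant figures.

2.88 m

Dispersive spreading gives a Gaussian with σ² = 2Dt; advection only shifts the center.
σ = √(2 × 0.0254 × 163) = 2.88 m.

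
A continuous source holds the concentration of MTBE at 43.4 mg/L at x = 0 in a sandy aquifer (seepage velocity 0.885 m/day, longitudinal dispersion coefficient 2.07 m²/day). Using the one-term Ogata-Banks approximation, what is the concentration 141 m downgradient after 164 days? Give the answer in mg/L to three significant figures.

24.4 mg/L

For a continuous step input, C/C₀ ≈ ½·erfc((x−vt)/(2√(Dt))).
vt = 0.885 × 164 = 145.14 m and 2√(Dt) = 2√(2.07 × 164) = 36.85 m.
Argument (x−vt)/(2√(Dt)) = (141 − 145.14)/36.85 = -0.1123; ½·erfc(-0.1123) = 0.5631.
C = 43.4 × 0.5631 = 24.4 mg/L.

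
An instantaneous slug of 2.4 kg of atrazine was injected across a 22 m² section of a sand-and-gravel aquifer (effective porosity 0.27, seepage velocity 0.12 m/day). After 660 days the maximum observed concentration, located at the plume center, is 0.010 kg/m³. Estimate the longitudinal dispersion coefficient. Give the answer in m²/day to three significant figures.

0.197 m²/day

At the plume center C_max = M/(n_e·A·√(4πDt)), so D = M²/(4πt·(n_e·A·C_max)²).
n_e·A·C_max = 0.27 × 22 × 0.010 = 0.05940 kg/m.
D = 2.4²/(4π × 660 × 0.05940²) = 0.197 m²/day.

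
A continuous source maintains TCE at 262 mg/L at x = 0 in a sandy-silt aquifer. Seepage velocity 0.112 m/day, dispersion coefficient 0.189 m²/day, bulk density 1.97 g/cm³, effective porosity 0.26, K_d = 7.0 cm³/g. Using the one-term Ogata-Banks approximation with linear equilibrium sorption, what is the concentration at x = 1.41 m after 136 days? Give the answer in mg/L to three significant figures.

Retardation factor R = 1 + ρ_b·K_d/n = 1 + 1.97 × 7.0/0.26 = 54.04.
Sorption retards both mechanisms: v_R = v/R = 0.002073 m/day, D_R = D/R = 0.003497 m²/day.
v_R·t = 0.002073 × 136 = 0.281928 m; 2√(D_R t) = 1.379 m; argument = (1.41 − 0.281928)/1.379 = 0.8180.
C = C₀ × ½·erfc(0.8180) = 262 × 0.1237 = 32.4 mg/L.

32.4 mg/L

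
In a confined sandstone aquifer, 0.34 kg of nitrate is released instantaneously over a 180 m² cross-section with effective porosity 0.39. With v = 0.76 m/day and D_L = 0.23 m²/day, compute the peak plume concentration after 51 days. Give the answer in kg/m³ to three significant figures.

0.000399 kg/m³

The peak of an instantaneous 1D plume sits at x = vt; there the Gaussian factor is 1 and C_max = M/(n_e·A·√(4πDt)), where n_e·A is the pore area the mass is dissolved in.
√(4πDt) = √(4π × 0.23 × 51) = 12.14 m, so C_max = 0.34/(0.39 × 180 × 12.14) = 0.000399 kg/m³.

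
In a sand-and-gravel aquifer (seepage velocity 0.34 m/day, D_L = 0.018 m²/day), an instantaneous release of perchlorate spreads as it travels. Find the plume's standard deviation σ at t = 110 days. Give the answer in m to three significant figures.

1.99 m

Dispersive spreading gives a Gaussian with σ² = 2Dt; advection only shifts the center.
σ = √(2 × 0.018 × 110) = 1.99 m.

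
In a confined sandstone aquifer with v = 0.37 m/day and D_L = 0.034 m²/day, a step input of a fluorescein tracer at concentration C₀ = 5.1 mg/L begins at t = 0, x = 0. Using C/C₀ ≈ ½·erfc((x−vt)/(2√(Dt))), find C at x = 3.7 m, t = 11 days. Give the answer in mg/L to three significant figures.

3.39 mg/L

For a continuous step input, C/C₀ ≈ ½·erfc((x−vt)/(2√(Dt))).
vt = 0.37 × 11 = 4.07 m and 2√(Dt) = 2√(0.034 × 11) = 1.223 m.
Argument (x−vt)/(2√(Dt)) = (3.7 − 4.07)/1.223 = -0.3025; ½·erfc(-0.3025) = 0.6656.
C = 5.1 × 0.6656 = 3.39 mg/L.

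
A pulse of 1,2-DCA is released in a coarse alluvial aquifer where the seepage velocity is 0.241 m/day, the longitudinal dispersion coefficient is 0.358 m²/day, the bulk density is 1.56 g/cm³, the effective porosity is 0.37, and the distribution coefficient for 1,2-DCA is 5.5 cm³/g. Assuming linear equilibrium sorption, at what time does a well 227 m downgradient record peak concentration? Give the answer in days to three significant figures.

Retardation factor R = 1 + ρ_b·K_d/n = 1 + 1.56 × 5.5/0.37 = 24.19.
Sorption retards both mechanisms: v_R = v/R = 0.009963 m/day, D_R = D/R = 0.01480 m²/day.
Peak time from v_R²t² + 2D_R t − x² = 0: t = (√(D_R² + v_R²x²) − D_R)/v_R².
√(D_R² + v_R²x²) = √(0.01480² + 0.009963² × 227²) = 2.262; v_R² = 9.926e-05.
t = (2.262 − 0.01480)/9.926e-05 = 22600 days.

22600 days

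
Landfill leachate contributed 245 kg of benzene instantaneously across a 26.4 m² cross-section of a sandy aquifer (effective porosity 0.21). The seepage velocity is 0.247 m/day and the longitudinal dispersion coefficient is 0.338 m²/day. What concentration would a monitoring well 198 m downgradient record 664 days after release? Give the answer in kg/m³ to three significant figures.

For an instantaneous plane source, C(x,t) = M/(n_e·A·√(4πDt)) · exp(−(x−vt)²/(4Dt)), with n_e·A the pore (flow) area.
Plume center vt = 0.247 × 664 = 164.008 m, so the well at 198 m is 33.992 m downgradient of the peak.
√(4πDt) = 53.11 m, giving peak height M/(n_e·A·√(4πDt)) = 245/(0.21 × 26.4 × 53.11) = 0.8321 kg/m³.
(x−vt)²/(4Dt) = (33.992)²/(4 × 0.338 × 664) = 1.287; exp(−1.287) = 0.2761.
C = 0.8321 × 0.2761 = 0.230 kg/m³.

0.230 kg/m³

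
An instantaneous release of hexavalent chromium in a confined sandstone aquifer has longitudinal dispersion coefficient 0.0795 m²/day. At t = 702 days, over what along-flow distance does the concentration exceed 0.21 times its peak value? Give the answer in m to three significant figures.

The plume is Gaussian with σ = √(2Dt) = √(2 × 0.0795 × 702) = 10.56 m.
C/C_peak = exp(−Δx²/(2σ²)) = 0.21 ⇒ Δx = σ·√(−2 ln 0.21) = 10.56 × 1.767 = 18.66 m.
Width = 2Δx = 37.3 m.

37.3 m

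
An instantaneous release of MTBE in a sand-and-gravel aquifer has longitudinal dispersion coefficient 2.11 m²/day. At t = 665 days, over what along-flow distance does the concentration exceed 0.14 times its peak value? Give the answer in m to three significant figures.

The plume is Gaussian with σ = √(2Dt) = √(2 × 2.11 × 665) = 52.97 m.
C/C_peak = exp(−Δx²/(2σ²)) = 0.14 ⇒ Δx = σ·√(−2 ln 0.14) = 52.97 × 1.983 = 105.0 m.
Width = 2Δx = 210 m.

210 m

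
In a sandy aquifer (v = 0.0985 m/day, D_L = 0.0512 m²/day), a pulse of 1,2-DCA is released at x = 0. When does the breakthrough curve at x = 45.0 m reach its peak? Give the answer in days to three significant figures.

For the 1D instantaneous-source solution, setting ∂C/∂t = 0 at fixed x gives v²t² + 2Dt − x² = 0, so t = (√(D² + v²x²) − D)/v².
√(D² + v²x²) = √(0.0512² + 0.0985² × 45.0²) = 4.433; v² = 0.00970225.
t = (4.433 − 0.0512)/0.00970225 = 452 days (vs. the pure-advection estimate x/v = 457 d).

452 days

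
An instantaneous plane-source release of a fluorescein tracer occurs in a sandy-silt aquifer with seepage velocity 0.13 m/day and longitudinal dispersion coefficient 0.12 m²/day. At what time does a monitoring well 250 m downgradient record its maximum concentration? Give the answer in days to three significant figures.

1920 days

For the 1D instantaneous-source solution, setting ∂C/∂t = 0 at fixed x gives v²t² + 2Dt − x² = 0, so t = (√(D² + v²x²) − D)/v².
√(D² + v²x²) = √(0.12² + 0.13² × 250²) = 32.50; v² = 0.0169.
t = (32.50 − 0.12)/0.0169 = 1920 days (vs. the pure-advection estimate x/v = 1920 d).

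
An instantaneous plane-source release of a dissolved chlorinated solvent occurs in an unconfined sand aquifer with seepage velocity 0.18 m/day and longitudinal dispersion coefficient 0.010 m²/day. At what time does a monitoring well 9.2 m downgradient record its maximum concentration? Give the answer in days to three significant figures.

For the 1D instantaneous-source solution, setting ∂C/∂t = 0 at fixed x gives v²t² + 2Dt − x² = 0, so t = (√(D² + v²x²) − D)/v².
√(D² + v²x²) = √(0.010² + 0.18² × 9.2²) = 1.656; v² = 0.0324.
t = (1.656 − 0.010)/0.0324 = 50.8 days (vs. the pure-advection estimate x/v = 51.1 d).

50.8 days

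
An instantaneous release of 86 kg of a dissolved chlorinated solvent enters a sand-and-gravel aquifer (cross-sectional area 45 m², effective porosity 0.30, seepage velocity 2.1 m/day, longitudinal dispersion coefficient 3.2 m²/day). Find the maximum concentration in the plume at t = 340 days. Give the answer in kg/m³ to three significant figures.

0.0545 kg/m³

The peak of an instantaneous 1D plume sits at x = vt; there the Gaussian factor is 1 and C_max = M/(n_e·A·√(4πDt)), where n_e·A is the pore area the mass is dissolved in.
√(4πDt) = √(4π × 3.2 × 340) = 116.9 m, so C_max = 86/(0.30 × 45 × 116.9) = 0.0545 kg/m³.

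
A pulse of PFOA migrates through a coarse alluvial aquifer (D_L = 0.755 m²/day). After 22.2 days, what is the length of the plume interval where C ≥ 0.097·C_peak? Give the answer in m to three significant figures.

The plume is Gaussian with σ = √(2Dt) = √(2 × 0.755 × 22.2) = 5.790 m.
C/C_peak = exp(−Δx²/(2σ²)) = 0.097 ⇒ Δx = σ·√(−2 ln 0.097) = 5.790 × 2.160 = 12.51 m.
Width = 2Δx = 25.0 m.

25.0 m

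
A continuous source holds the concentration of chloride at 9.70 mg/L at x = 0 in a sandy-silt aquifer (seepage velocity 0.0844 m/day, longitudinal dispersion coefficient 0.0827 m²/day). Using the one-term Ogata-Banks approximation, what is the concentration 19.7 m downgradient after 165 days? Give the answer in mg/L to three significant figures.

For a continuous step input, C/C₀ ≈ ½·erfc((x−vt)/(2√(Dt))).
vt = 0.0844 × 165 = 13.926 m and 2√(Dt) = 2√(0.0827 × 165) = 7.388 m.
Argument (x−vt)/(2√(Dt)) = (19.7 − 13.926)/7.388 = 0.7815; ½·erfc(0.7815) = 0.1345.
C = 9.70 × 0.1345 = 1.30 mg/L.

1.30 mg/L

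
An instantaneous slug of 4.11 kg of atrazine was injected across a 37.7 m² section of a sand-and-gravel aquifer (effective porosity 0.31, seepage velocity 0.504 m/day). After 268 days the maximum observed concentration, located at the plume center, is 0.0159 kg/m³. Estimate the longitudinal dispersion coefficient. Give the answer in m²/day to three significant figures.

0.145 m²/day

At the plume center C_max = M/(n_e·A·√(4πDt)), so D = M²/(4πt·(n_e·A·C_max)²).
n_e·A·C_max = 0.31 × 37.7 × 0.0159 = 0.1858 kg/m.
D = 4.11²/(4π × 268 × 0.1858²) = 0.145 m²/day.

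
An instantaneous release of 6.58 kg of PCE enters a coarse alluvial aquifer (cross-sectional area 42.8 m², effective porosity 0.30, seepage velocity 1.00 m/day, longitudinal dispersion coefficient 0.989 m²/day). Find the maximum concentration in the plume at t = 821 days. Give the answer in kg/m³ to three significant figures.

0.00507 kg/m³

The peak of an instantaneous 1D plume sits at x = vt; there the Gaussian factor is 1 and C_max = M/(n_e·A·√(4πDt)), where n_e·A is the pore area the mass is dissolved in.
√(4πDt) = √(4π × 0.989 × 821) = 101.0 m, so C_max = 6.58/(0.30 × 42.8 × 101.0) = 0.00507 kg/m³.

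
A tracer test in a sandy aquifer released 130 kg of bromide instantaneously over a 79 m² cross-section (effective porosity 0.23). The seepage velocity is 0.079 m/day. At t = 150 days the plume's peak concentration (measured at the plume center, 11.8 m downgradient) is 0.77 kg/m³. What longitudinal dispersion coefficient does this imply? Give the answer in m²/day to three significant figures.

At the plume center C_max = M/(n_e·A·√(4πDt)), so D = M²/(4πt·(n_e·A·C_max)²).
n_e·A·C_max = 0.23 × 79 × 0.77 = 13.99 kg/m.
D = 130²/(4π × 150 × 13.99²) = 0.0458 m²/day.

0.0458 m²/day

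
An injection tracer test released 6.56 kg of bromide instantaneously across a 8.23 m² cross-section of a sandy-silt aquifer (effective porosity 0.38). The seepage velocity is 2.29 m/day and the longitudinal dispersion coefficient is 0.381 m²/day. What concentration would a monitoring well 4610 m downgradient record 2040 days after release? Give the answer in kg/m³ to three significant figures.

For an instantaneous plane source, C(x,t) = M/(n_e·A·√(4πDt)) · exp(−(x−vt)²/(4Dt)), with n_e·A the pore (flow) area.
Plume center vt = 2.29 × 2040 = 4671.6 m, so the well at 4610 m is 61.6 m upgradient of the peak.
√(4πDt) = 98.83 m, giving peak height M/(n_e·A·√(4πDt)) = 6.56/(0.38 × 8.23 × 98.83) = 0.02122 kg/m³.
(x−vt)²/(4Dt) = (-61.6)²/(4 × 0.381 × 2040) = 1.221; exp(−1.221) = 0.2949.
C = 0.02122 × 0.2949 = 0.00626 kg/m³.

0.00626 kg/m³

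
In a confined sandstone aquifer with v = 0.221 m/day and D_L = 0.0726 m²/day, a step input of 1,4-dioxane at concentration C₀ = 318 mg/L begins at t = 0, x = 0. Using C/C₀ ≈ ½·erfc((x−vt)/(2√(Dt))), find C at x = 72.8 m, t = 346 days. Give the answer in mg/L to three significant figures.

222 mg/L

For a continuous step input, C/C₀ ≈ ½·erfc((x−vt)/(2√(Dt))).
vt = 0.221 × 346 = 76.466 m and 2√(Dt) = 2√(0.0726 × 346) = 10.02 m.
Argument (x−vt)/(2√(Dt)) = (72.8 − 76.466)/10.02 = -0.3659; ½·erfc(-0.3659) = 0.6976.
C = 318 × 0.6976 = 222 mg/L.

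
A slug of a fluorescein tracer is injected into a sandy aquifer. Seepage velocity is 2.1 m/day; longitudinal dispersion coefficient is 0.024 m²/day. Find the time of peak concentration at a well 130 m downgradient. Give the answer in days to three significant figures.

For the 1D instantaneous-source solution, setting ∂C/∂t = 0 at fixed x gives v²t² + 2Dt − x² = 0, so t = (√(D² + v²x²) − D)/v².
√(D² + v²x²) = √(0.024² + 2.1² × 130²) = 273.0; v² = 4.41.
t = (273.0 − 0.024)/4.41 = 61.9 days (vs. the pure-advection estimate x/v = 61.9 d).

61.9 days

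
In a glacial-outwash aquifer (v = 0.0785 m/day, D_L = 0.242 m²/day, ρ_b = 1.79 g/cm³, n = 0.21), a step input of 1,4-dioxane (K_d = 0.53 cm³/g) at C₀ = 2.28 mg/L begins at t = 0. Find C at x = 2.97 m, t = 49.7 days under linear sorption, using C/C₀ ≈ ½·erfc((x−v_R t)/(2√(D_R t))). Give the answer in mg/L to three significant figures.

0.317 mg/L

Retardation factor R = 1 + ρ_b·K_d/n = 1 + 1.79 × 0.53/0.21 = 5.518.
Sorption retards both mechanisms: v_R = v/R = 0.01423 m/day, D_R = D/R = 0.04386 m²/day.
v_R·t = 0.01423 × 49.7 = 0.707231 m; 2√(D_R t) = 2.953 m; argument = (2.97 − 0.707231)/2.953 = 0.7663.
C = C₀ × ½·erfc(0.7663) = 2.28 × 0.1392 = 0.317 mg/L.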